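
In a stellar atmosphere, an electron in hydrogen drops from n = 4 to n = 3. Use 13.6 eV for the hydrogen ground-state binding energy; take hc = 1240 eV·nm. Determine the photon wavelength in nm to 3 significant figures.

ΔE = 13.60 × (1/3² − 1/4²) = 13.60 × 0.04861 = 0.6611 eV.
λ = hc/ΔE = 1240 / 0.6611 = 1880 nm.
This line belongs to the Paschen series.

1880 nm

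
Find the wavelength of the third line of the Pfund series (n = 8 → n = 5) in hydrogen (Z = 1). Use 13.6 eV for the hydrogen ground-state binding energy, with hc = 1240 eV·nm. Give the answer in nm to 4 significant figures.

3741 nm

The Pfund series terminates on n_f = 5; the third line has n_i = 5+3 = 8.
ΔE = 13.60 × (1/5² − 1/8²) = 0.3315 eV.
λ = 1240 / 0.3315 = 3741 nm.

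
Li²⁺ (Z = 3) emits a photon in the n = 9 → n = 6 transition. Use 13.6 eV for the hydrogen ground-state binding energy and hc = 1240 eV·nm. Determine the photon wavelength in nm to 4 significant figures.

For Z = 3 the level energies scale as Z², so the effective Rydberg energy is 13.6 × 9 = 122.4 eV.
ΔE = 122.4 × (1/6² − 1/9²) = 122.4 × 0.01543 = 1.889 eV.
λ = hc/ΔE = 1240 / 1.889 = 656.5 nm.

656.5 nm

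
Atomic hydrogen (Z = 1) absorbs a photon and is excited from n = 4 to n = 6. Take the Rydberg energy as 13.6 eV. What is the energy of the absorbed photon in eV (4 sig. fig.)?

0.4722 eV

E_6 = −13.60/36 = −0.3778 eV and E_4 = −13.60/16 = −0.8500 eV.
The photon energy is |E_6 − E_4| = 0.4722 eV.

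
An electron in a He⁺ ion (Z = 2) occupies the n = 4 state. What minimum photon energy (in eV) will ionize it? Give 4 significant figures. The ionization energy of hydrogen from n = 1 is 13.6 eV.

E_n = −13.6 Z²/n² = −54.40/n² eV for Z = 2.
E_4 = −54.40/16 = −3.400 eV, so ionization (to E = 0) requires 3.400 eV.

3.400 eV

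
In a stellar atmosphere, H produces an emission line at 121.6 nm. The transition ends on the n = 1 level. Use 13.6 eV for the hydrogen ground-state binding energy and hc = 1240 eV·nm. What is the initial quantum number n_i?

The photon energy is ΔE = hc/λ = 1240 / 121.6 = 10.20 eV.
With Z = 1, ΔE = 13.60 × (1/n_f² − 1/n_i²), so 1/n_f² − 1/n_i² = 0.7498.
With n_f = 1: 1/n_i² = 1/1 − 0.7498 = 0.2502, so n_i ≈ 2.00.

n_i = 2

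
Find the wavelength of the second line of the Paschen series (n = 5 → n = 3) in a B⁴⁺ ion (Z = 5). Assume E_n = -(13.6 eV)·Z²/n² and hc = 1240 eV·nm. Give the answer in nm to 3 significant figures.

51.3 nm

The Paschen series terminates on n_f = 3; the second line has n_i = 3+2 = 5.
ΔE = 340.0 × (1/3² − 1/5²) = 24.18 eV.
λ = 1240 / 24.18 = 51.3 nm.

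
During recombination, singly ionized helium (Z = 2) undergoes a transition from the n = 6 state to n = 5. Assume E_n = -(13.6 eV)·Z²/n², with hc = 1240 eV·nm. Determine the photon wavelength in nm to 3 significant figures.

1860 nm

For Z = 2 the level energies scale as Z², so the effective Rydberg energy is 13.6 × 4 = 54.40 eV.
ΔE = 54.40 × (1/5² − 1/6²) = 54.40 × 0.01222 = 0.6649 eV.
λ = hc/ΔE = 1240 / 0.6649 = 1860 nm.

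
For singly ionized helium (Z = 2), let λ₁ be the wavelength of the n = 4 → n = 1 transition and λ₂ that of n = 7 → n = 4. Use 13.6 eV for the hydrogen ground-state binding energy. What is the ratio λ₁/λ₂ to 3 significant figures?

0.0449

λ ∝ 1/ΔE ∝ 1/(1/n_f² − 1/n_i²), and the Z² and hc factors cancel in the ratio.
λ₁/λ₂ = (1/4² − 1/7²)/(1/1² − 1/4²) = 0.04209/0.9375 = 0.0449.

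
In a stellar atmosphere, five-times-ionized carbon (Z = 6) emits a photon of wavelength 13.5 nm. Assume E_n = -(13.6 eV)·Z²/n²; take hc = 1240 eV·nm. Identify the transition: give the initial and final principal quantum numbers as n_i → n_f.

The photon energy is ΔE = hc/λ = 1240 / 13.5 = 91.85 eV.
With Z = 6, ΔE = 489.6 × (1/n_f² − 1/n_i²), so 1/n_f² − 1/n_i² = 0.1876.
Trying n_f = 2 gives 1/n_i² = 0.06239, i.e. n_i ≈ 4; this pair matches.

n_i = 4, n_f = 2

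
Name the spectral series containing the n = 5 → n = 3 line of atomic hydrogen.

The series is set by the lower level: n_f = 3 is the Paschen series.

Paschen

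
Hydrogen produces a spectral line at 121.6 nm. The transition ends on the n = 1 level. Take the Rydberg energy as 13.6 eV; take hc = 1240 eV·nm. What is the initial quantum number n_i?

The photon energy is ΔE = hc/λ = 1240 / 121.6 = 10.20 eV.
With Z = 1, ΔE = 13.60 × (1/n_f² − 1/n_i²), so 1/n_f² − 1/n_i² = 0.7498.
With n_f = 1: 1/n_i² = 1/1 − 0.7498 = 0.2502, so n_i ≈ 2.00.

n_i = 2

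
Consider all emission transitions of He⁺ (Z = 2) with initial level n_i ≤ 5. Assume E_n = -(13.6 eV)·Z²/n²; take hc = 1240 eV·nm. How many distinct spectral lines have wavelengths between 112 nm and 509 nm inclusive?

Enumerate all n_i → n_f pairs with 1 ≤ n_f < n_i ≤ 5 and compute λ = 1240 / [13.6·4·(1/n_f² − 1/n_i²)].
Lines falling in [112, 509] nm: 4→2 (121.6 nm), 3→2 (164.1 nm), 5→3 (320.5 nm), 4→3 (468.9 nm).

4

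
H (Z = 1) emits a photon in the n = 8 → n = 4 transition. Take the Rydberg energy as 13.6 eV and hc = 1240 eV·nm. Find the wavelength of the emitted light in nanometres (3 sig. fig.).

ΔE = 13.60 × (1/4² − 1/8²) = 13.60 × 0.04688 = 0.6375 eV.
λ = hc/ΔE = 1240 / 0.6375 = 1950 nm.

1950 nm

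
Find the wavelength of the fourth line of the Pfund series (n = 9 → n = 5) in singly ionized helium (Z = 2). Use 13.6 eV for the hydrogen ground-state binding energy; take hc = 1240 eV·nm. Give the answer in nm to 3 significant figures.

The Pfund series terminates on n_f = 5; the fourth line has n_i = 5+4 = 9.
ΔE = 54.40 × (1/5² − 1/9²) = 1.504 eV.
λ = 1240 / 1.504 = 824 nm.

824 nm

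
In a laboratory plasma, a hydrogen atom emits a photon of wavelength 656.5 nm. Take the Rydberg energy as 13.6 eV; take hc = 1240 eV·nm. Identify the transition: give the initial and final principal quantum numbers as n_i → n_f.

n_i = 3, n_f = 2

The photon energy is ΔE = hc/λ = 1240 / 656.5 = 1.889 eV.
With Z = 1, ΔE = 13.60 × (1/n_f² − 1/n_i²), so 1/n_f² − 1/n_i² = 0.1389.
Trying n_f = 2 gives 1/n_i² = 0.1111, i.e. n_i ≈ 3; this pair matches.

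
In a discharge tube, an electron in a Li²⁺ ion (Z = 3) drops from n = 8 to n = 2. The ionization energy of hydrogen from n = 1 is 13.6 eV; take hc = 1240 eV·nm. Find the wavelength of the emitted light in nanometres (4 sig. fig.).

43.22 nm

For Z = 3 the level energies scale as Z², so the effective Rydberg energy is 13.6 × 9 = 122.4 eV.
ΔE = 122.4 × (1/2² − 1/8²) = 122.4 × 0.2344 = 28.69 eV.
λ = hc/ΔE = 1240 / 28.69 = 43.22 nm.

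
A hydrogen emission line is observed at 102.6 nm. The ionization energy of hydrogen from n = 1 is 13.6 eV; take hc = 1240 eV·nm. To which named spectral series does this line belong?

Lyman

ΔE = 1240/102.6 = 12.09 eV.
This matches 13.6 × (1/1² − 1/3²), so n_f = 1: the Lyman series.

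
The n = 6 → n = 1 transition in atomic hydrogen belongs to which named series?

Lyman

The series is set by the lower level: n_f = 1 is the Lyman series.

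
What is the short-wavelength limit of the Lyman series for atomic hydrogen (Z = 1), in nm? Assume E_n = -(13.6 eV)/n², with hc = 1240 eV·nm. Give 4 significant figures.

91.18 nm

The Lyman series has lower level n_f = 1; the series limit corresponds to n_i → ∞.
ΔE_max = 13.6 × 1 / 1² = 13.60 eV.
λ_min = 1240 / 13.60 = 91.18 nm.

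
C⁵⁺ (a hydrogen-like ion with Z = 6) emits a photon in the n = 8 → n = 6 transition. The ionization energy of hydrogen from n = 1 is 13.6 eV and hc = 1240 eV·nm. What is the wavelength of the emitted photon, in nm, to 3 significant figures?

For Z = 6 the level energies scale as Z², so the effective Rydberg energy is 13.6 × 36 = 489.6 eV.
ΔE = 489.6 × (1/6² − 1/8²) = 489.6 × 0.01215 = 5.950 eV.
λ = hc/ΔE = 1240 / 5.950 = 208 nm.

208 nm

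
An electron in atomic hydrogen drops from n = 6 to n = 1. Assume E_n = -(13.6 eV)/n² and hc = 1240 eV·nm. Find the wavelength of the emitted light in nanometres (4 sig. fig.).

93.78 nm

ΔE = 13.60 × (1/1² − 1/6²) = 13.60 × 0.9722 = 13.22 eV.
λ = hc/ΔE = 1240 / 13.22 = 93.78 nm.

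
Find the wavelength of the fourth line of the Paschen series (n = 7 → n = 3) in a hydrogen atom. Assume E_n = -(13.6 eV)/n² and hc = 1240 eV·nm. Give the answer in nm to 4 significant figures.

The Paschen series terminates on n_f = 3; the fourth line has n_i = 3+4 = 7.
ΔE = 13.60 × (1/3² − 1/7²) = 1.234 eV.
λ = 1240 / 1.234 = 1005 nm.

1005 nm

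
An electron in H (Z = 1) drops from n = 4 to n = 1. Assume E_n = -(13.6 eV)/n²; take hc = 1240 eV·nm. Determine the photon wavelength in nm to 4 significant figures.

ΔE = 13.60 × (1/1² − 1/4²) = 13.60 × 0.9375 = 12.75 eV.
λ = hc/ΔE = 1240 / 12.75 = 97.25 nm.

97.25 nm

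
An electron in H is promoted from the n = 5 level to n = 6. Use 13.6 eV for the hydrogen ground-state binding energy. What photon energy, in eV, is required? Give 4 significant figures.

E_6 = −13.60/36 = −0.3778 eV and E_5 = −13.60/25 = −0.5440 eV.
The photon energy is |E_6 − E_5| = 0.1662 eV.

0.1662 eV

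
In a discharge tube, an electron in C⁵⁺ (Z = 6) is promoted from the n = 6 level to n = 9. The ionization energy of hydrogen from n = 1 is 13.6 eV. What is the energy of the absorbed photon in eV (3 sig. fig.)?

7.56 eV

The Bohr energies scale as Z², so for Z = 6: E_n = −489.6/n² eV.
E_9 = −489.6/81 = −6.044 eV and E_6 = −489.6/36 = −13.60 eV.
The photon energy is |E_9 − E_6| = 7.56 eV.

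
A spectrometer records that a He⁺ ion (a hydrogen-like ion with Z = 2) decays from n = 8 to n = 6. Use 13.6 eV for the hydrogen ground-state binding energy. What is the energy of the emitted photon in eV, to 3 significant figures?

0.661 eV

The Bohr energies scale as Z², so for Z = 2: E_n = −54.40/n² eV.
E_8 = −54.40/64 = −0.8500 eV and E_6 = −54.40/36 = −1.511 eV.
The photon energy is |E_8 − E_6| = 0.661 eV.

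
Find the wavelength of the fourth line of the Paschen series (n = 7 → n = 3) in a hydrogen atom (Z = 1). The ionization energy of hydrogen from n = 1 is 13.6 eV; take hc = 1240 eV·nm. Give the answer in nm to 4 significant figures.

1005 nm

The Paschen series terminates on n_f = 3; the fourth line has n_i = 3+4 = 7.
ΔE = 13.60 × (1/3² − 1/7²) = 1.234 eV.
λ = 1240 / 1.234 = 1005 nm.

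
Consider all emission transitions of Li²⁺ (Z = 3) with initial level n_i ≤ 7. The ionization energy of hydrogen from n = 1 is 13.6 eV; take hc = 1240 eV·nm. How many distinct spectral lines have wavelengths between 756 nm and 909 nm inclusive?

Enumerate all n_i → n_f pairs with 1 ≤ n_f < n_i ≤ 7 and compute λ = 1240 / [13.6·9·(1/n_f² − 1/n_i²)].
Lines falling in [756, 909] nm: 6→5 (828.9 nm).

1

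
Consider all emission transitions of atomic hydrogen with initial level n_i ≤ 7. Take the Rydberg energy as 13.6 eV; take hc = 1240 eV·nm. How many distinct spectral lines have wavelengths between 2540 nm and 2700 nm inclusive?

1

Enumerate all n_i → n_f pairs with 1 ≤ n_f < n_i ≤ 7 and compute λ = 1240 / [13.6·1·(1/n_f² − 1/n_i²)].
Lines falling in [2540, 2700] nm: 6→4 (2626 nm).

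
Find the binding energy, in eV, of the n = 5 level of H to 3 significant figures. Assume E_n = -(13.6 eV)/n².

0.544 eV

E_5 = −13.60/25 = −0.544 eV, so ionization (to E = 0) requires 0.544 eV.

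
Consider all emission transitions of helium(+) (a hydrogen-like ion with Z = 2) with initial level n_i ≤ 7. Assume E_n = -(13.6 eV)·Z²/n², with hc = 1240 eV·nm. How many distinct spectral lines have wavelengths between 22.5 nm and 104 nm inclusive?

8

Enumerate all n_i → n_f pairs with 1 ≤ n_f < n_i ≤ 7 and compute λ = 1240 / [13.6·4·(1/n_f² − 1/n_i²)].
Lines falling in [22.5, 104] nm: 7→1 (23.27 nm), 6→1 (23.45 nm), 5→1 (23.74 nm), 4→1 (24.31 nm), 3→1 (25.64 nm), 2→1 (30.39 nm), 7→2 (99.28 nm), 6→2 (102.6 nm).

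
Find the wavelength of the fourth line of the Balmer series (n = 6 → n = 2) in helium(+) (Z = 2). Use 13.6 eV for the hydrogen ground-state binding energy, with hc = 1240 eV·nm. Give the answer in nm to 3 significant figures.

103 nm

The Balmer series terminates on n_f = 2; the fourth line has n_i = 2+4 = 6.
ΔE = 54.40 × (1/2² − 1/6²) = 12.09 eV.
λ = 1240 / 12.09 = 103 nm.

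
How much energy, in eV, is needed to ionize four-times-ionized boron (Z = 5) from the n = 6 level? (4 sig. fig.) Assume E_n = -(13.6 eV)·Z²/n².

E_n = −13.6 Z²/n² = −340.0/n² eV for Z = 5.
E_6 = −340.0/36 = −9.444 eV, so ionization (to E = 0) requires 9.444 eV.

9.444 eV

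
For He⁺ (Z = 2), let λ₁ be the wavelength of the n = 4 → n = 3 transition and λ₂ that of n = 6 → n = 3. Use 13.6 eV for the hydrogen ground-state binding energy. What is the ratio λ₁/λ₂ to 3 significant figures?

1.71

λ ∝ 1/ΔE ∝ 1/(1/n_f² − 1/n_i²), and the Z² and hc factors cancel in the ratio.
λ₁/λ₂ = (1/3² − 1/6²)/(1/3² − 1/4²) = 0.08333/0.04861 = 1.71.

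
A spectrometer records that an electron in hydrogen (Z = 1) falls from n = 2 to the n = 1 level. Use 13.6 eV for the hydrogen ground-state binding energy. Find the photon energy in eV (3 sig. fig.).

E_2 = −13.60/4 = −3.400 eV and E_1 = −13.60/1 = −13.60 eV.
The photon energy is |E_2 − E_1| = 10.2 eV.

10.2 eV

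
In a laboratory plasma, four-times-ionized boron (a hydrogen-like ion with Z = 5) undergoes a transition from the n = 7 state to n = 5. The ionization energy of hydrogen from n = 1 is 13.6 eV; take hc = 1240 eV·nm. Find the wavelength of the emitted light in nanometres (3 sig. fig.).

For Z = 5 the level energies scale as Z², so the effective Rydberg energy is 13.6 × 25 = 340.0 eV.
ΔE = 340.0 × (1/5² − 1/7²) = 340.0 × 0.01959 = 6.661 eV.
λ = hc/ΔE = 1240 / 6.661 = 186 nm.

186 nm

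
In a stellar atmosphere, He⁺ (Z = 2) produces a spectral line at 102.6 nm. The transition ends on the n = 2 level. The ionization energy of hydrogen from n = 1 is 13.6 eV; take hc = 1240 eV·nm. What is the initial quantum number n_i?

The photon energy is ΔE = hc/λ = 1240 / 102.6 = 12.09 eV.
With Z = 2, ΔE = 54.40 × (1/n_f² − 1/n_i²), so 1/n_f² − 1/n_i² = 0.2222.
With n_f = 2: 1/n_i² = 1/4 − 0.2222 = 0.02784, so n_i ≈ 5.99.

n_i = 6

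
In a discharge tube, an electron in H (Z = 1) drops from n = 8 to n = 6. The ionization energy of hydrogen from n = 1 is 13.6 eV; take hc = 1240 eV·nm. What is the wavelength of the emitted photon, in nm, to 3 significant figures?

ΔE = 13.60 × (1/6² − 1/8²) = 13.60 × 0.01215 = 0.1653 eV.
λ = hc/ΔE = 1240 / 0.1653 = 7500 nm.

7500 nm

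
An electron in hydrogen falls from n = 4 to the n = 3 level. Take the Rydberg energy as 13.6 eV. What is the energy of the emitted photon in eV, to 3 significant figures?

0.661 eV

E_4 = −13.60/16 = −0.8500 eV and E_3 = −13.60/9 = −1.511 eV.
The photon energy is |E_4 − E_3| = 0.661 eV.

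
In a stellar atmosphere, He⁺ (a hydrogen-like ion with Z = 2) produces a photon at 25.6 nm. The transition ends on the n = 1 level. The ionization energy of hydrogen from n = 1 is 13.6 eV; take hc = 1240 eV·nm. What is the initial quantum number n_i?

n_i = 3

The photon energy is ΔE = hc/λ = 1240 / 25.6 = 48.44 eV.
With Z = 2, ΔE = 54.40 × (1/n_f² − 1/n_i²), so 1/n_f² − 1/n_i² = 0.8904.
With n_f = 1: 1/n_i² = 1/1 − 0.8904 = 0.1096, so n_i ≈ 3.02.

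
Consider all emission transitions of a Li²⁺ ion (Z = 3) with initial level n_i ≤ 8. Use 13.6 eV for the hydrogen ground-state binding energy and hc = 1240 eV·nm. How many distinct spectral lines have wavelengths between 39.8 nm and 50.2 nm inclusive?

4

Enumerate all n_i → n_f pairs with 1 ≤ n_f < n_i ≤ 8 and compute λ = 1240 / [13.6·9·(1/n_f² − 1/n_i²)].
Lines falling in [39.8, 50.2] nm: 8→2 (43.22 nm), 7→2 (44.12 nm), 6→2 (45.59 nm), 5→2 (48.24 nm).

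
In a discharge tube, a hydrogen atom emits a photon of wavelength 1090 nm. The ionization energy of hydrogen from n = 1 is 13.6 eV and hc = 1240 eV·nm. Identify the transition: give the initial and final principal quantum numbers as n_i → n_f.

The photon energy is ΔE = hc/λ = 1240 / 1090 = 1.138 eV.
With Z = 1, ΔE = 13.60 × (1/n_f² − 1/n_i²), so 1/n_f² − 1/n_i² = 0.08365.
Trying n_f = 3 gives 1/n_i² = 0.02746, i.e. n_i ≈ 6; this pair matches.

n_i = 6, n_f = 3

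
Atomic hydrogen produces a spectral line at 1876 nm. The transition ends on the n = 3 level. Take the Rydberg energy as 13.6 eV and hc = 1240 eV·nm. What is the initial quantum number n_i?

n_i = 4

The photon energy is ΔE = hc/λ = 1240 / 1876 = 0.6610 eV.
With Z = 1, ΔE = 13.60 × (1/n_f² − 1/n_i²), so 1/n_f² − 1/n_i² = 0.04860.
With n_f = 3: 1/n_i² = 1/9 − 0.04860 = 0.06251, so n_i ≈ 4.00.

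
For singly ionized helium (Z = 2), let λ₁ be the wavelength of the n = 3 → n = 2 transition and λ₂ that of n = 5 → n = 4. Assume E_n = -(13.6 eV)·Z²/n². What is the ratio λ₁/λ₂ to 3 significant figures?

0.162

λ ∝ 1/ΔE ∝ 1/(1/n_f² − 1/n_i²), and the Z² and hc factors cancel in the ratio.
λ₁/λ₂ = (1/4² − 1/5²)/(1/2² − 1/3²) = 0.02250/0.1389 = 0.162.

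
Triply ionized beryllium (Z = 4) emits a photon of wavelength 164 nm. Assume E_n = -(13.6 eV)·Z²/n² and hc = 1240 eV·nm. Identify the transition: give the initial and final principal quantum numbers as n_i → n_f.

The photon energy is ΔE = hc/λ = 1240 / 164 = 7.561 eV.
With Z = 4, ΔE = 217.6 × (1/n_f² − 1/n_i²), so 1/n_f² − 1/n_i² = 0.03475.
Trying n_f = 4 gives 1/n_i² = 0.02775, i.e. n_i ≈ 6; this pair matches.

n_i = 6, n_f = 4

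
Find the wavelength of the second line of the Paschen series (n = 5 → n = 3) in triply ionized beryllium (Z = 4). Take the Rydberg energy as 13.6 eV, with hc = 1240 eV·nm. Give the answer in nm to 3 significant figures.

The Paschen series terminates on n_f = 3; the second line has n_i = 3+2 = 5.
ΔE = 217.6 × (1/3² − 1/5²) = 15.47 eV.
λ = 1240 / 15.47 = 80.1 nm.

80.1 nm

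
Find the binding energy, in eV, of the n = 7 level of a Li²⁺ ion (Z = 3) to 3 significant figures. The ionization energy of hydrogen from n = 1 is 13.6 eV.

E_n = −13.6 Z²/n² = −122.4/n² eV for Z = 3.
E_7 = −122.4/49 = −2.50 eV, so ionization (to E = 0) requires 2.50 eV.

2.50 eV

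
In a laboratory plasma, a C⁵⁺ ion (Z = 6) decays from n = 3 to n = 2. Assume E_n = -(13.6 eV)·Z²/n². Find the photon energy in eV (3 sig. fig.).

68.0 eV

The Bohr energies scale as Z², so for Z = 6: E_n = −489.6/n² eV.
E_3 = −489.6/9 = −54.40 eV and E_2 = −489.6/4 = −122.4 eV.
The photon energy is |E_3 − E_2| = 68.0 eV.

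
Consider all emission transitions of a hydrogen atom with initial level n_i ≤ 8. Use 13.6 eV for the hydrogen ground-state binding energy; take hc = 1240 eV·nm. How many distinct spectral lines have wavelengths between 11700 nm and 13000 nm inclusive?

1

Enumerate all n_i → n_f pairs with 1 ≤ n_f < n_i ≤ 8 and compute λ = 1240 / [13.6·1·(1/n_f² − 1/n_i²)].
Lines falling in [11700, 13000] nm: 7→6 (12370 nm).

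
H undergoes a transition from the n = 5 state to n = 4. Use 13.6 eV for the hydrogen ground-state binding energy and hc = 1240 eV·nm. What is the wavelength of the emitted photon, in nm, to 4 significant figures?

4052 nm

ΔE = 13.60 × (1/4² − 1/5²) = 13.60 × 0.02250 = 0.3060 eV.
λ = hc/ΔE = 1240 / 0.3060 = 4052 nm.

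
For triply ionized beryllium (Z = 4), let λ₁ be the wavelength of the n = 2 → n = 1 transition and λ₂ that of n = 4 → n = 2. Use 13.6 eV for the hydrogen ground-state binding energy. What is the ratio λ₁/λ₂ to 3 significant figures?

0.250

λ ∝ 1/ΔE ∝ 1/(1/n_f² − 1/n_i²), and the Z² and hc factors cancel in the ratio.
λ₁/λ₂ = (1/2² − 1/4²)/(1/1² − 1/2²) = 0.1875/0.7500 = 0.250.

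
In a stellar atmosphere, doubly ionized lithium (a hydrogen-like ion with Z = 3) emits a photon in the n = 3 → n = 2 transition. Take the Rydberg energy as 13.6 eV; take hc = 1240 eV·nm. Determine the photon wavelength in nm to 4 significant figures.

For Z = 3 the level energies scale as Z², so the effective Rydberg energy is 13.6 × 9 = 122.4 eV.
ΔE = 122.4 × (1/2² − 1/3²) = 122.4 × 0.1389 = 17.00 eV.
λ = hc/ΔE = 1240 / 17.00 = 72.94 nm.

72.94 nm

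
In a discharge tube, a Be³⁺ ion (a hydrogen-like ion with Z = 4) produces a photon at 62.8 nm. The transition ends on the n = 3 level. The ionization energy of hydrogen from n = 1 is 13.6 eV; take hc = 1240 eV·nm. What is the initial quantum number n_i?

The photon energy is ΔE = hc/λ = 1240 / 62.8 = 19.75 eV.
With Z = 4, ΔE = 217.6 × (1/n_f² − 1/n_i²), so 1/n_f² − 1/n_i² = 0.09074.
With n_f = 3: 1/n_i² = 1/9 − 0.09074 = 0.02037, so n_i ≈ 7.01.

n_i = 7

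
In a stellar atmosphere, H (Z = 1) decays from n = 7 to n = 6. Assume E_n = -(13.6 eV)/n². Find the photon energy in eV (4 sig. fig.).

E_7 = −13.60/49 = −0.2776 eV and E_6 = −13.60/36 = −0.3778 eV.
The photon energy is |E_7 − E_6| = 0.1002 eV.

0.1002 eV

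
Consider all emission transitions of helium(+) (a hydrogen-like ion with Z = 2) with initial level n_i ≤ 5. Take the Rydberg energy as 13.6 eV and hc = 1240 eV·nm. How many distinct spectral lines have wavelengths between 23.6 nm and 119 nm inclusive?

Enumerate all n_i → n_f pairs with 1 ≤ n_f < n_i ≤ 5 and compute λ = 1240 / [13.6·4·(1/n_f² − 1/n_i²)].
Lines falling in [23.6, 119] nm: 5→1 (23.74 nm), 4→1 (24.31 nm), 3→1 (25.64 nm), 2→1 (30.39 nm), 5→2 (108.5 nm).

5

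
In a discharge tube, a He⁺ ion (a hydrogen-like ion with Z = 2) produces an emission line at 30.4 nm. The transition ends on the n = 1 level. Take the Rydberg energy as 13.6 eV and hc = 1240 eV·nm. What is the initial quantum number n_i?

The photon energy is ΔE = hc/λ = 1240 / 30.4 = 40.79 eV.
With Z = 2, ΔE = 54.40 × (1/n_f² − 1/n_i²), so 1/n_f² − 1/n_i² = 0.7498.
With n_f = 1: 1/n_i² = 1/1 − 0.7498 = 0.2502, so n_i ≈ 2.00.

n_i = 2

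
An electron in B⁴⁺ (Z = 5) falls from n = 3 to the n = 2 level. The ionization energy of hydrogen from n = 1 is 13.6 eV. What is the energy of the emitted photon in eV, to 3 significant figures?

The Bohr energies scale as Z², so for Z = 5: E_n = −340.0/n² eV.
E_3 = −340.0/9 = −37.78 eV and E_2 = −340.0/4 = −85.00 eV.
The photon energy is |E_3 − E_2| = 47.2 eV.

47.2 eV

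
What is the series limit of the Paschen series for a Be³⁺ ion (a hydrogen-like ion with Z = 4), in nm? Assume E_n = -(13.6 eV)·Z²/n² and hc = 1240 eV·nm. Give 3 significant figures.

The Paschen series has lower level n_f = 3; the series limit corresponds to n_i → ∞.
ΔE_max = 13.6 × 16 / 3² = 24.18 eV.
λ_min = 1240 / 24.18 = 51.3 nm.

51.3 nm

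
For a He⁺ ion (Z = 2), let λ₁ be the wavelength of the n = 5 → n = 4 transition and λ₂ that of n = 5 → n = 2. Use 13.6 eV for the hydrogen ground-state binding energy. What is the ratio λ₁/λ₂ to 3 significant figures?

9.33

λ ∝ 1/ΔE ∝ 1/(1/n_f² − 1/n_i²), and the Z² and hc factors cancel in the ratio.
λ₁/λ₂ = (1/2² − 1/5²)/(1/4² − 1/5²) = 0.2100/0.02250 = 9.33.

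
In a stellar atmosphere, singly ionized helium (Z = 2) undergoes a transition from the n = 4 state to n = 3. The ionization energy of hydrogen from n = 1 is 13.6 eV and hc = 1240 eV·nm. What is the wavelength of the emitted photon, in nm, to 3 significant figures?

469 nm

For Z = 2 the level energies scale as Z², so the effective Rydberg energy is 13.6 × 4 = 54.40 eV.
ΔE = 54.40 × (1/3² − 1/4²) = 54.40 × 0.04861 = 2.644 eV.
λ = hc/ΔE = 1240 / 2.644 = 469 nm.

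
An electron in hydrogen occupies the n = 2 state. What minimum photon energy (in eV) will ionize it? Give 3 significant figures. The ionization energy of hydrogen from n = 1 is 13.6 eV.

3.40 eV

E_2 = −13.60/4 = −3.40 eV, so ionization (to E = 0) requires 3.40 eV.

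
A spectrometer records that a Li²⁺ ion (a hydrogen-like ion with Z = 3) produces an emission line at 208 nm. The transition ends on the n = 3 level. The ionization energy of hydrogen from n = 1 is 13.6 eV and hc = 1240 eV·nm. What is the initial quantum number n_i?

The photon energy is ΔE = hc/λ = 1240 / 208 = 5.962 eV.
With Z = 3, ΔE = 122.4 × (1/n_f² − 1/n_i²), so 1/n_f² − 1/n_i² = 0.04871.
With n_f = 3: 1/n_i² = 1/9 − 0.04871 = 0.06241, so n_i ≈ 4.00.

n_i = 4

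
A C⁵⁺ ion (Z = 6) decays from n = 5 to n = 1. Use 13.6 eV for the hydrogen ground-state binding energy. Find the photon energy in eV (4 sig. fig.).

The Bohr energies scale as Z², so for Z = 6: E_n = −489.6/n² eV.
E_5 = −489.6/25 = −19.58 eV and E_1 = −489.6/1 = −489.6 eV.
The photon energy is |E_5 − E_1| = 470.0 eV.

470.0 eV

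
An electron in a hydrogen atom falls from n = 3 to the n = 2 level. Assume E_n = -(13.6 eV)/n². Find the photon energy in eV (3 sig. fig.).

1.89 eV

E_3 = −13.60/9 = −1.511 eV and E_2 = −13.60/4 = −3.400 eV.
The photon energy is |E_3 − E_2| = 1.89 eV.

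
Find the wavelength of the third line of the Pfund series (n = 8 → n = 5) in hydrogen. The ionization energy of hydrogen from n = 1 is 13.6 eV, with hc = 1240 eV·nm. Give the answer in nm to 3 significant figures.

The Pfund series terminates on n_f = 5; the third line has n_i = 5+3 = 8.
ΔE = 13.60 × (1/5² − 1/8²) = 0.3315 eV.
λ = 1240 / 0.3315 = 3740 nm.

3740 nm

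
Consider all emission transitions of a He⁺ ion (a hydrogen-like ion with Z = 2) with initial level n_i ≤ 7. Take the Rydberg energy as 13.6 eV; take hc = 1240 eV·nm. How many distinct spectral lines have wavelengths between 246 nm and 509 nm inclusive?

Enumerate all n_i → n_f pairs with 1 ≤ n_f < n_i ≤ 7 and compute λ = 1240 / [13.6·4·(1/n_f² − 1/n_i²)].
Lines falling in [246, 509] nm: 7→3 (251.3 nm), 6→3 (273.5 nm), 5→3 (320.5 nm), 4→3 (468.9 nm).

4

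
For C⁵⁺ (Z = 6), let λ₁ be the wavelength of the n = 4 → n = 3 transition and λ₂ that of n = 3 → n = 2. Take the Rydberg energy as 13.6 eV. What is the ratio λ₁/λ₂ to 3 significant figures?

λ ∝ 1/ΔE ∝ 1/(1/n_f² − 1/n_i²), and the Z² and hc factors cancel in the ratio.
λ₁/λ₂ = (1/2² − 1/3²)/(1/3² − 1/4²) = 0.1389/0.04861 = 2.86.

2.86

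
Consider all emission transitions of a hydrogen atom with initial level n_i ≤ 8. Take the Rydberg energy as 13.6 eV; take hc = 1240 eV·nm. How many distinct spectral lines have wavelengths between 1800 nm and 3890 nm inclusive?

Enumerate all n_i → n_f pairs with 1 ≤ n_f < n_i ≤ 8 and compute λ = 1240 / [13.6·1·(1/n_f² − 1/n_i²)].
Lines falling in [1800, 3890] nm: 4→3 (1876 nm), 8→4 (1945 nm), 7→4 (2166 nm), 6→4 (2626 nm), 8→5 (3741 nm).

5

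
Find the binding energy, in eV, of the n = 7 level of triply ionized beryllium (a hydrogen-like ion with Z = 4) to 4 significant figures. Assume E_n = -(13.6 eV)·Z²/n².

E_n = −13.6 Z²/n² = −217.6/n² eV for Z = 4.
E_7 = −217.6/49 = −4.441 eV, so ionization (to E = 0) requires 4.441 eV.

4.441 eV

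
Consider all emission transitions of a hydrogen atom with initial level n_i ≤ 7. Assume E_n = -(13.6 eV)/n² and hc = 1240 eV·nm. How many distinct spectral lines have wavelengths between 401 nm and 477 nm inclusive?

Enumerate all n_i → n_f pairs with 1 ≤ n_f < n_i ≤ 7 and compute λ = 1240 / [13.6·1·(1/n_f² − 1/n_i²)].
Lines falling in [401, 477] nm: 6→2 (410.3 nm), 5→2 (434.2 nm).

2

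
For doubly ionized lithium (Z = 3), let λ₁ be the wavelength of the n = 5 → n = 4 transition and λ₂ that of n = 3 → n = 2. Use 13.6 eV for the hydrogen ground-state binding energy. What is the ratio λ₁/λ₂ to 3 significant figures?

λ ∝ 1/ΔE ∝ 1/(1/n_f² − 1/n_i²), and the Z² and hc factors cancel in the ratio.
λ₁/λ₂ = (1/2² − 1/3²)/(1/4² − 1/5²) = 0.1389/0.02250 = 6.17.

6.17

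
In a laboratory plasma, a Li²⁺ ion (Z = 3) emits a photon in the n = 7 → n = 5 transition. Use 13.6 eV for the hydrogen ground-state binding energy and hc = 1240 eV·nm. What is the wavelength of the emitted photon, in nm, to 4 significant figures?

517.1 nm

For Z = 3 the level energies scale as Z², so the effective Rydberg energy is 13.6 × 9 = 122.4 eV.
ΔE = 122.4 × (1/5² − 1/7²) = 122.4 × 0.01959 = 2.398 eV.
λ = hc/ΔE = 1240 / 2.398 = 517.1 nm.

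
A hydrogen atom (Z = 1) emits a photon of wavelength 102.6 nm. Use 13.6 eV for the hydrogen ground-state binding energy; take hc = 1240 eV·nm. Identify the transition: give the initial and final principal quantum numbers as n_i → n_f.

The photon energy is ΔE = hc/λ = 1240 / 102.6 = 12.09 eV.
With Z = 1, ΔE = 13.60 × (1/n_f² − 1/n_i²), so 1/n_f² − 1/n_i² = 0.8887.
Trying n_f = 1 gives 1/n_i² = 0.1113, i.e. n_i ≈ 3; this pair matches.

n_i = 3, n_f = 1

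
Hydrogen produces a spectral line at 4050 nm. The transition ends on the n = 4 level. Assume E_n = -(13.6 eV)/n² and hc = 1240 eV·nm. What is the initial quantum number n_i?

n_i = 5

The photon energy is ΔE = hc/λ = 1240 / 4050 = 0.3062 eV.
With Z = 1, ΔE = 13.60 × (1/n_f² − 1/n_i²), so 1/n_f² − 1/n_i² = 0.02251.
With n_f = 4: 1/n_i² = 1/16 − 0.02251 = 0.03999, so n_i ≈ 5.00.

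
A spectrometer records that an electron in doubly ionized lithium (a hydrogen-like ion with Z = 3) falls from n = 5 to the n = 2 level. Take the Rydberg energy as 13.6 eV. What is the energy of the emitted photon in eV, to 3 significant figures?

25.7 eV

The Bohr energies scale as Z², so for Z = 3: E_n = −122.4/n² eV.
E_5 = −122.4/25 = −4.896 eV and E_2 = −122.4/4 = −30.60 eV.
The photon energy is |E_5 − E_2| = 25.7 eV.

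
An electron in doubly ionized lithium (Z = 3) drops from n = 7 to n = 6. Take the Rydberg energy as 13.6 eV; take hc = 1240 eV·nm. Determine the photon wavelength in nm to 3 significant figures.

For Z = 3 the level energies scale as Z², so the effective Rydberg energy is 13.6 × 9 = 122.4 eV.
ΔE = 122.4 × (1/6² − 1/7²) = 122.4 × 0.007370 = 0.9020 eV.
λ = hc/ΔE = 1240 / 0.9020 = 1370 nm.

1370 nm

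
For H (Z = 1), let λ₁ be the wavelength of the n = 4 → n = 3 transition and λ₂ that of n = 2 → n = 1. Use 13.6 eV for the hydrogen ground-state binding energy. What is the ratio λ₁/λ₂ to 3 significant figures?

15.4

λ ∝ 1/ΔE ∝ 1/(1/n_f² − 1/n_i²), and the Z² and hc factors cancel in the ratio.
λ₁/λ₂ = (1/1² − 1/2²)/(1/3² − 1/4²) = 0.7500/0.04861 = 15.4.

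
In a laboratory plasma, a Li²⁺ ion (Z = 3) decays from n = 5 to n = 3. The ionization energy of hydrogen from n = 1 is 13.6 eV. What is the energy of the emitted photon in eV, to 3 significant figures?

The Bohr energies scale as Z², so for Z = 3: E_n = −122.4/n² eV.
E_5 = −122.4/25 = −4.896 eV and E_3 = −122.4/9 = −13.60 eV.
The photon energy is |E_5 − E_3| = 8.70 eV.

8.70 eV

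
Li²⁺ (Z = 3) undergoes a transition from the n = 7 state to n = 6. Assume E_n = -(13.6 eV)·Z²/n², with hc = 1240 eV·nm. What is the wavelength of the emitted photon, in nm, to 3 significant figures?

For Z = 3 the level energies scale as Z², so the effective Rydberg energy is 13.6 × 9 = 122.4 eV.
ΔE = 122.4 × (1/6² − 1/7²) = 122.4 × 0.007370 = 0.9020 eV.
λ = hc/ΔE = 1240 / 0.9020 = 1370 nm.

1370 nm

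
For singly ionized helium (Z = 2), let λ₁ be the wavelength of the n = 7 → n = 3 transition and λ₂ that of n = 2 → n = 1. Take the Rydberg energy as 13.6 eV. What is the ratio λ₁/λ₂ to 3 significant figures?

8.27

λ ∝ 1/ΔE ∝ 1/(1/n_f² − 1/n_i²), and the Z² and hc factors cancel in the ratio.
λ₁/λ₂ = (1/1² − 1/2²)/(1/3² − 1/7²) = 0.7500/0.09070 = 8.27.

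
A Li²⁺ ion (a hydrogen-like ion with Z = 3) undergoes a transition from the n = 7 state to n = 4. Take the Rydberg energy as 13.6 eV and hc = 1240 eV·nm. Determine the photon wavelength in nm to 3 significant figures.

241 nm

For Z = 3 the level energies scale as Z², so the effective Rydberg energy is 13.6 × 9 = 122.4 eV.
ΔE = 122.4 × (1/4² − 1/7²) = 122.4 × 0.04209 = 5.152 eV.
λ = hc/ΔE = 1240 / 5.152 = 241 nm.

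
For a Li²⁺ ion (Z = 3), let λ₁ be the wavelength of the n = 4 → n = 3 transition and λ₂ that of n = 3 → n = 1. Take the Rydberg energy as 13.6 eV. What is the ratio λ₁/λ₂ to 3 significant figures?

18.3

λ ∝ 1/ΔE ∝ 1/(1/n_f² − 1/n_i²), and the Z² and hc factors cancel in the ratio.
λ₁/λ₂ = (1/1² − 1/3²)/(1/3² − 1/4²) = 0.8889/0.04861 = 18.3.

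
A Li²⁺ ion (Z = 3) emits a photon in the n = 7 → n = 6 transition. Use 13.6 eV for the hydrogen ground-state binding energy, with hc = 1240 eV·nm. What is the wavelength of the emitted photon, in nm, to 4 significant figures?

1375 nm

For Z = 3 the level energies scale as Z², so the effective Rydberg energy is 13.6 × 9 = 122.4 eV.
ΔE = 122.4 × (1/6² − 1/7²) = 122.4 × 0.007370 = 0.9020 eV.
λ = hc/ΔE = 1240 / 0.9020 = 1375 nm.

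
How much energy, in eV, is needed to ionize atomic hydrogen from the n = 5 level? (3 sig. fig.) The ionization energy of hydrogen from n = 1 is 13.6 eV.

0.544 eV

E_5 = −13.60/25 = −0.544 eV, so ionization (to E = 0) requires 0.544 eV.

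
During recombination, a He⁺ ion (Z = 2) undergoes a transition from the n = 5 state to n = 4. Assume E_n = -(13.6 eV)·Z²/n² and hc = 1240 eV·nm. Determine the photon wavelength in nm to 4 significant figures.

1013 nm

For Z = 2 the level energies scale as Z², so the effective Rydberg energy is 13.6 × 4 = 54.40 eV.
ΔE = 54.40 × (1/4² − 1/5²) = 54.40 × 0.02250 = 1.224 eV.
λ = hc/ΔE = 1240 / 1.224 = 1013 nm.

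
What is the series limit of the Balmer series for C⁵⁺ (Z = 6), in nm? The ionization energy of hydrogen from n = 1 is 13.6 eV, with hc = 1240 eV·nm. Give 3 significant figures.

10.1 nm

The Balmer series has lower level n_f = 2; the series limit corresponds to n_i → ∞.
ΔE_max = 13.6 × 36 / 2² = 122.4 eV.
λ_min = 1240 / 122.4 = 10.1 nm.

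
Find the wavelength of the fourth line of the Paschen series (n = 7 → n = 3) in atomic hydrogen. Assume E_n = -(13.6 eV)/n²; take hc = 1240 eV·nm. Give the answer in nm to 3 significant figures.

1010 nm

The Paschen series terminates on n_f = 3; the fourth line has n_i = 3+4 = 7.
ΔE = 13.60 × (1/3² − 1/7²) = 1.234 eV.
λ = 1240 / 1.234 = 1010 nm.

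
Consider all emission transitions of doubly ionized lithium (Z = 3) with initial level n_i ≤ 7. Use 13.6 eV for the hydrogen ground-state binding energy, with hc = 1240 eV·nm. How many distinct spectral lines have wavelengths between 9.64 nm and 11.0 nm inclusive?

Enumerate all n_i → n_f pairs with 1 ≤ n_f < n_i ≤ 7 and compute λ = 1240 / [13.6·9·(1/n_f² − 1/n_i²)].
Lines falling in [9.64, 11.0] nm: 7→1 (10.34 nm), 6→1 (10.42 nm), 5→1 (10.55 nm), 4→1 (10.81 nm).

4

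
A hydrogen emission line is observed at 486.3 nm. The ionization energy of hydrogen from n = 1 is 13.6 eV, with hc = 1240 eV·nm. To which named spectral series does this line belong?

ΔE = 1240/486.3 = 2.550 eV.
This matches 13.6 × (1/2² − 1/4²), so n_f = 2: the Balmer series.

Balmer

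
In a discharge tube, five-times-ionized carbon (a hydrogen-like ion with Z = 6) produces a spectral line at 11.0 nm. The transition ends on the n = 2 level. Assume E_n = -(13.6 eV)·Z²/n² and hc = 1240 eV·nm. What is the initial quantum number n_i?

The photon energy is ΔE = hc/λ = 1240 / 11.0 = 112.7 eV.
With Z = 6, ΔE = 489.6 × (1/n_f² − 1/n_i²), so 1/n_f² − 1/n_i² = 0.2302.
With n_f = 2: 1/n_i² = 1/4 − 0.2302 = 0.01976, so n_i ≈ 7.11.

n_i = 7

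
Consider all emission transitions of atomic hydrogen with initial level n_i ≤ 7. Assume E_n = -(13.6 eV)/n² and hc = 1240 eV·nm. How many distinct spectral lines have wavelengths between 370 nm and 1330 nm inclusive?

8

Enumerate all n_i → n_f pairs with 1 ≤ n_f < n_i ≤ 7 and compute λ = 1240 / [13.6·1·(1/n_f² − 1/n_i²)].
Lines falling in [370, 1330] nm: 7→2 (397.1 nm), 6→2 (410.3 nm), 5→2 (434.2 nm), 4→2 (486.3 nm), 3→2 (656.5 nm), 7→3 (1005 nm), 6→3 (1094 nm), 5→3 (1282 nm).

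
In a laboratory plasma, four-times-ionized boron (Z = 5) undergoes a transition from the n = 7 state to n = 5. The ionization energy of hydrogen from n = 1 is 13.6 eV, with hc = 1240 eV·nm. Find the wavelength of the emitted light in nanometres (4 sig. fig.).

For Z = 5 the level energies scale as Z², so the effective Rydberg energy is 13.6 × 25 = 340.0 eV.
ΔE = 340.0 × (1/5² − 1/7²) = 340.0 × 0.01959 = 6.661 eV.
λ = hc/ΔE = 1240 / 6.661 = 186.2 nm.

186.2 nm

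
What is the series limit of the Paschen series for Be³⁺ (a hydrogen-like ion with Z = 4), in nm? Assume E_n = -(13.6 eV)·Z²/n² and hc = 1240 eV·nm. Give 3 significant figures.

The Paschen series has lower level n_f = 3; the series limit corresponds to n_i → ∞.
ΔE_max = 13.6 × 16 / 3² = 24.18 eV.
λ_min = 1240 / 24.18 = 51.3 nm.

51.3 nm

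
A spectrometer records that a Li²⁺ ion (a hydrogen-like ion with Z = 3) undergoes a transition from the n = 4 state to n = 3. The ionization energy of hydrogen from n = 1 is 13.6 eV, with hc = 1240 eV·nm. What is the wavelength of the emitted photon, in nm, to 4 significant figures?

For Z = 3 the level energies scale as Z², so the effective Rydberg energy is 13.6 × 9 = 122.4 eV.
ΔE = 122.4 × (1/3² − 1/4²) = 122.4 × 0.04861 = 5.950 eV.
λ = hc/ΔE = 1240 / 5.950 = 208.4 nm.

208.4 nm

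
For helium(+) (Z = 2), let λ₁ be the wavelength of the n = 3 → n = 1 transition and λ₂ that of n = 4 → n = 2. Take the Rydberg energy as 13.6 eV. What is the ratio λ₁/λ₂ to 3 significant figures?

0.211

λ ∝ 1/ΔE ∝ 1/(1/n_f² − 1/n_i²), and the Z² and hc factors cancel in the ratio.
λ₁/λ₂ = (1/2² − 1/4²)/(1/1² − 1/3²) = 0.1875/0.8889 = 0.211.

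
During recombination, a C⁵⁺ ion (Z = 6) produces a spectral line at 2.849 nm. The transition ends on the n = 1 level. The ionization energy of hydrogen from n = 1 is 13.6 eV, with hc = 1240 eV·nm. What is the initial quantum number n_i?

The photon energy is ΔE = hc/λ = 1240 / 2.849 = 435.2 eV.
With Z = 6, ΔE = 489.6 × (1/n_f² − 1/n_i²), so 1/n_f² − 1/n_i² = 0.8890.
With n_f = 1: 1/n_i² = 1/1 − 0.8890 = 0.1110, so n_i ≈ 3.00.

n_i = 3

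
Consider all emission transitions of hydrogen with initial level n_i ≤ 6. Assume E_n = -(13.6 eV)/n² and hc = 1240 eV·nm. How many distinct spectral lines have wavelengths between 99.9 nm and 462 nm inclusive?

4

Enumerate all n_i → n_f pairs with 1 ≤ n_f < n_i ≤ 6 and compute λ = 1240 / [13.6·1·(1/n_f² − 1/n_i²)].
Lines falling in [99.9, 462] nm: 3→1 (102.6 nm), 2→1 (121.6 nm), 6→2 (410.3 nm), 5→2 (434.2 nm).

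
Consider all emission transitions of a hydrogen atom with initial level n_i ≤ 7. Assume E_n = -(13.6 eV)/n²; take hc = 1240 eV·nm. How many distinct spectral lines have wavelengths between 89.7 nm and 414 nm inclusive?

8

Enumerate all n_i → n_f pairs with 1 ≤ n_f < n_i ≤ 7 and compute λ = 1240 / [13.6·1·(1/n_f² − 1/n_i²)].
Lines falling in [89.7, 414] nm: 7→1 (93.08 nm), 6→1 (93.78 nm), 5→1 (94.98 nm), 4→1 (97.25 nm), 3→1 (102.6 nm), 2→1 (121.6 nm), 7→2 (397.1 nm), 6→2 (410.3 nm).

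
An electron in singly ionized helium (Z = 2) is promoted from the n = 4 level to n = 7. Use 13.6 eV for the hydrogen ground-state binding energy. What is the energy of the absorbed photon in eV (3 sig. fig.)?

The Bohr energies scale as Z², so for Z = 2: E_n = −54.40/n² eV.
E_7 = −54.40/49 = −1.110 eV and E_4 = −54.40/16 = −3.400 eV.
The photon energy is |E_7 − E_4| = 2.29 eV.

2.29 eV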